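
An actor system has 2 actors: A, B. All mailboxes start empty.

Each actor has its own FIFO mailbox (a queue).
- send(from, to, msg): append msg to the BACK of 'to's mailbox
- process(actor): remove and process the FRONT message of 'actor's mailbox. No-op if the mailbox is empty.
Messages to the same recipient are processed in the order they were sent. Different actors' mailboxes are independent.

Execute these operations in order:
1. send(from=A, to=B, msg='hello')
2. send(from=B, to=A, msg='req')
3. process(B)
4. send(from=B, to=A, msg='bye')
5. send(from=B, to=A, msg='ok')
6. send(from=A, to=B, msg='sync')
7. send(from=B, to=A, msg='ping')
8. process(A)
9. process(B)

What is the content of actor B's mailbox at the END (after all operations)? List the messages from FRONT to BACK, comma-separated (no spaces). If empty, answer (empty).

After 1 (send(from=A, to=B, msg='hello')): A:[] B:[hello]
After 2 (send(from=B, to=A, msg='req')): A:[req] B:[hello]
After 3 (process(B)): A:[req] B:[]
After 4 (send(from=B, to=A, msg='bye')): A:[req,bye] B:[]
After 5 (send(from=B, to=A, msg='ok')): A:[req,bye,ok] B:[]
After 6 (send(from=A, to=B, msg='sync')): A:[req,bye,ok] B:[sync]
After 7 (send(from=B, to=A, msg='ping')): A:[req,bye,ok,ping] B:[sync]
After 8 (process(A)): A:[bye,ok,ping] B:[sync]
After 9 (process(B)): A:[bye,ok,ping] B:[]

Answer: (empty)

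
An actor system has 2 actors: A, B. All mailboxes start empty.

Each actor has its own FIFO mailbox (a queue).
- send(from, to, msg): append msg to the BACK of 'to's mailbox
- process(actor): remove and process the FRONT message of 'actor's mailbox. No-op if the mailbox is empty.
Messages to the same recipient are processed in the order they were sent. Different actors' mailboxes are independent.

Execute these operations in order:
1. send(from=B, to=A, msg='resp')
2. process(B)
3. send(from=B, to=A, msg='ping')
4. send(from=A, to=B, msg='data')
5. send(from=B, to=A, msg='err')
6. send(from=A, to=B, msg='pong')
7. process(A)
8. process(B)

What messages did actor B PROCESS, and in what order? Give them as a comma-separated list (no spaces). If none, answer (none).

After 1 (send(from=B, to=A, msg='resp')): A:[resp] B:[]
After 2 (process(B)): A:[resp] B:[]
After 3 (send(from=B, to=A, msg='ping')): A:[resp,ping] B:[]
After 4 (send(from=A, to=B, msg='data')): A:[resp,ping] B:[data]
After 5 (send(from=B, to=A, msg='err')): A:[resp,ping,err] B:[data]
After 6 (send(from=A, to=B, msg='pong')): A:[resp,ping,err] B:[data,pong]
After 7 (process(A)): A:[ping,err] B:[data,pong]
After 8 (process(B)): A:[ping,err] B:[pong]

Answer: data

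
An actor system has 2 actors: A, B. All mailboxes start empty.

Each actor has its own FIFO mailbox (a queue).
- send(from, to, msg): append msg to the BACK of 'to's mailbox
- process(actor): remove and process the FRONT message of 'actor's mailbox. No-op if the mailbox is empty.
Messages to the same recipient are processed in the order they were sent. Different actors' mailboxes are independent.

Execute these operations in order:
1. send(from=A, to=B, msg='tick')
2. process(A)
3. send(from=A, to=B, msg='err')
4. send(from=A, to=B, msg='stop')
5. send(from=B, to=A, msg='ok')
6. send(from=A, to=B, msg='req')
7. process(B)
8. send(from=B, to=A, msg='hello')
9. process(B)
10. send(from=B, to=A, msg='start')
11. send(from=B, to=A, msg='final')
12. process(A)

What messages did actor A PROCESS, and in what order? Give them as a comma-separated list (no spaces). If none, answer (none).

Answer: ok

Derivation:
After 1 (send(from=A, to=B, msg='tick')): A:[] B:[tick]
After 2 (process(A)): A:[] B:[tick]
After 3 (send(from=A, to=B, msg='err')): A:[] B:[tick,err]
After 4 (send(from=A, to=B, msg='stop')): A:[] B:[tick,err,stop]
After 5 (send(from=B, to=A, msg='ok')): A:[ok] B:[tick,err,stop]
After 6 (send(from=A, to=B, msg='req')): A:[ok] B:[tick,err,stop,req]
After 7 (process(B)): A:[ok] B:[err,stop,req]
After 8 (send(from=B, to=A, msg='hello')): A:[ok,hello] B:[err,stop,req]
After 9 (process(B)): A:[ok,hello] B:[stop,req]
After 10 (send(from=B, to=A, msg='start')): A:[ok,hello,start] B:[stop,req]
After 11 (send(from=B, to=A, msg='final')): A:[ok,hello,start,final] B:[stop,req]
After 12 (process(A)): A:[hello,start,final] B:[stop,req]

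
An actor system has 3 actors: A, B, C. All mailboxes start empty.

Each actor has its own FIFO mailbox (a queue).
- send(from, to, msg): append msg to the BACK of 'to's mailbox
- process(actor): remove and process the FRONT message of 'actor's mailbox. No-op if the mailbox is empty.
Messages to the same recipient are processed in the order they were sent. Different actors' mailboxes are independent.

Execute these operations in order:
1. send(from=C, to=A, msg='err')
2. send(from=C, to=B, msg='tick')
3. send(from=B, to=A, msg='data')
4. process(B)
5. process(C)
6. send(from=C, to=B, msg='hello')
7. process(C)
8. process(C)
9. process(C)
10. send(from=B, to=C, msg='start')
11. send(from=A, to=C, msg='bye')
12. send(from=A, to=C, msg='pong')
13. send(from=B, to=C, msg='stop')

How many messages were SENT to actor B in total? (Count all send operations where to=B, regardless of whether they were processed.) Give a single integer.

Answer: 2

Derivation:
After 1 (send(from=C, to=A, msg='err')): A:[err] B:[] C:[]
After 2 (send(from=C, to=B, msg='tick')): A:[err] B:[tick] C:[]
After 3 (send(from=B, to=A, msg='data')): A:[err,data] B:[tick] C:[]
After 4 (process(B)): A:[err,data] B:[] C:[]
After 5 (process(C)): A:[err,data] B:[] C:[]
After 6 (send(from=C, to=B, msg='hello')): A:[err,data] B:[hello] C:[]
After 7 (process(C)): A:[err,data] B:[hello] C:[]
After 8 (process(C)): A:[err,data] B:[hello] C:[]
After 9 (process(C)): A:[err,data] B:[hello] C:[]
After 10 (send(from=B, to=C, msg='start')): A:[err,data] B:[hello] C:[start]
After 11 (send(from=A, to=C, msg='bye')): A:[err,data] B:[hello] C:[start,bye]
After 12 (send(from=A, to=C, msg='pong')): A:[err,data] B:[hello] C:[start,bye,pong]
After 13 (send(from=B, to=C, msg='stop')): A:[err,data] B:[hello] C:[start,bye,pong,stop]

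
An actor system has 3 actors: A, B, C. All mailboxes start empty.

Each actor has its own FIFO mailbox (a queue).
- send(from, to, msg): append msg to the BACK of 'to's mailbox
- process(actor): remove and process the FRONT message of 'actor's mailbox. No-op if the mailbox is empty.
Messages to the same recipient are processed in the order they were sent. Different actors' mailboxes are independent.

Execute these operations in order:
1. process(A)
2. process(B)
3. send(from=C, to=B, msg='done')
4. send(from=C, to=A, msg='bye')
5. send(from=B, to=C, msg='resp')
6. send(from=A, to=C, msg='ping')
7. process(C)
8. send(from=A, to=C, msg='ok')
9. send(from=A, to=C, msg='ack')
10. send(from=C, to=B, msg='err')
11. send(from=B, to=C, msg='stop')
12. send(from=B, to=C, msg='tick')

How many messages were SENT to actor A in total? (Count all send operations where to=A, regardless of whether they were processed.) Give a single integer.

After 1 (process(A)): A:[] B:[] C:[]
After 2 (process(B)): A:[] B:[] C:[]
After 3 (send(from=C, to=B, msg='done')): A:[] B:[done] C:[]
After 4 (send(from=C, to=A, msg='bye')): A:[bye] B:[done] C:[]
After 5 (send(from=B, to=C, msg='resp')): A:[bye] B:[done] C:[resp]
After 6 (send(from=A, to=C, msg='ping')): A:[bye] B:[done] C:[resp,ping]
After 7 (process(C)): A:[bye] B:[done] C:[ping]
After 8 (send(from=A, to=C, msg='ok')): A:[bye] B:[done] C:[ping,ok]
After 9 (send(from=A, to=C, msg='ack')): A:[bye] B:[done] C:[ping,ok,ack]
After 10 (send(from=C, to=B, msg='err')): A:[bye] B:[done,err] C:[ping,ok,ack]
After 11 (send(from=B, to=C, msg='stop')): A:[bye] B:[done,err] C:[ping,ok,ack,stop]
After 12 (send(from=B, to=C, msg='tick')): A:[bye] B:[done,err] C:[ping,ok,ack,stop,tick]

Answer: 1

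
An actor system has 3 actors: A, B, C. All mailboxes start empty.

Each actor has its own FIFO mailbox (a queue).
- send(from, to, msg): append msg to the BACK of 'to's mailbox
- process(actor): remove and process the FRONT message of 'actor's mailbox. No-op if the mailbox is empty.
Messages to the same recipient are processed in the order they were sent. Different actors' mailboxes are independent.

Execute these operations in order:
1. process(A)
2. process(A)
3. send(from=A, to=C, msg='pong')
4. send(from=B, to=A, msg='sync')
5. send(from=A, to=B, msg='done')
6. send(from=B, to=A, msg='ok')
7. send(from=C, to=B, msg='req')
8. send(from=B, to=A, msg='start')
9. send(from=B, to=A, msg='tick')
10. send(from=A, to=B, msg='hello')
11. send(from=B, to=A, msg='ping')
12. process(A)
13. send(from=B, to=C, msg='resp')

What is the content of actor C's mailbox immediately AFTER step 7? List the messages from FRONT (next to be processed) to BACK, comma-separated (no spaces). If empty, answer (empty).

After 1 (process(A)): A:[] B:[] C:[]
After 2 (process(A)): A:[] B:[] C:[]
After 3 (send(from=A, to=C, msg='pong')): A:[] B:[] C:[pong]
After 4 (send(from=B, to=A, msg='sync')): A:[sync] B:[] C:[pong]
After 5 (send(from=A, to=B, msg='done')): A:[sync] B:[done] C:[pong]
After 6 (send(from=B, to=A, msg='ok')): A:[sync,ok] B:[done] C:[pong]
After 7 (send(from=C, to=B, msg='req')): A:[sync,ok] B:[done,req] C:[pong]

pong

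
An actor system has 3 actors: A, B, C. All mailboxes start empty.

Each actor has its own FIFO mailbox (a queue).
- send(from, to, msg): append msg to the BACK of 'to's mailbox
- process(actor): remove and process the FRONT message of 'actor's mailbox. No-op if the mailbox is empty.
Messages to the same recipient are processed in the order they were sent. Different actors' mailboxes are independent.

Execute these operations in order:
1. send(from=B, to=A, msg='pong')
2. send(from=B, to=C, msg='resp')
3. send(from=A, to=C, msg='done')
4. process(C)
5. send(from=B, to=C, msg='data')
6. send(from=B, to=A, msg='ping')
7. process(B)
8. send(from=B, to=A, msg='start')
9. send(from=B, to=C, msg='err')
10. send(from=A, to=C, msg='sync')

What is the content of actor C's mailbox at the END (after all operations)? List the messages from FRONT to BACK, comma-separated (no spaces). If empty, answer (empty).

After 1 (send(from=B, to=A, msg='pong')): A:[pong] B:[] C:[]
After 2 (send(from=B, to=C, msg='resp')): A:[pong] B:[] C:[resp]
After 3 (send(from=A, to=C, msg='done')): A:[pong] B:[] C:[resp,done]
After 4 (process(C)): A:[pong] B:[] C:[done]
After 5 (send(from=B, to=C, msg='data')): A:[pong] B:[] C:[done,data]
After 6 (send(from=B, to=A, msg='ping')): A:[pong,ping] B:[] C:[done,data]
After 7 (process(B)): A:[pong,ping] B:[] C:[done,data]
After 8 (send(from=B, to=A, msg='start')): A:[pong,ping,start] B:[] C:[done,data]
After 9 (send(from=B, to=C, msg='err')): A:[pong,ping,start] B:[] C:[done,data,err]
After 10 (send(from=A, to=C, msg='sync')): A:[pong,ping,start] B:[] C:[done,data,err,sync]

Answer: done,data,err,sync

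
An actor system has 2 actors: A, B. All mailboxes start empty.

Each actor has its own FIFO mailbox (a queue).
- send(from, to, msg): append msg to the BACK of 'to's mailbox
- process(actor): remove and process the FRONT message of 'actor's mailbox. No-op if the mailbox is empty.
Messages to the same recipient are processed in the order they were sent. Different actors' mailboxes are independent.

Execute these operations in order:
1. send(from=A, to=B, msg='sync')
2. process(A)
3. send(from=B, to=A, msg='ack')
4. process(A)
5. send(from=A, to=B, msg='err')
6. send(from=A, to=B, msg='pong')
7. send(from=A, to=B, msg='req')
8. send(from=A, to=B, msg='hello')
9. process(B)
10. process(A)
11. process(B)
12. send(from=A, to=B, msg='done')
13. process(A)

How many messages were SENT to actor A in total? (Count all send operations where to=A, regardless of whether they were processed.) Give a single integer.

Answer: 1

Derivation:
After 1 (send(from=A, to=B, msg='sync')): A:[] B:[sync]
After 2 (process(A)): A:[] B:[sync]
After 3 (send(from=B, to=A, msg='ack')): A:[ack] B:[sync]
After 4 (process(A)): A:[] B:[sync]
After 5 (send(from=A, to=B, msg='err')): A:[] B:[sync,err]
After 6 (send(from=A, to=B, msg='pong')): A:[] B:[sync,err,pong]
After 7 (send(from=A, to=B, msg='req')): A:[] B:[sync,err,pong,req]
After 8 (send(from=A, to=B, msg='hello')): A:[] B:[sync,err,pong,req,hello]
After 9 (process(B)): A:[] B:[err,pong,req,hello]
After 10 (process(A)): A:[] B:[err,pong,req,hello]
After 11 (process(B)): A:[] B:[pong,req,hello]
After 12 (send(from=A, to=B, msg='done')): A:[] B:[pong,req,hello,done]
After 13 (process(A)): A:[] B:[pong,req,hello,done]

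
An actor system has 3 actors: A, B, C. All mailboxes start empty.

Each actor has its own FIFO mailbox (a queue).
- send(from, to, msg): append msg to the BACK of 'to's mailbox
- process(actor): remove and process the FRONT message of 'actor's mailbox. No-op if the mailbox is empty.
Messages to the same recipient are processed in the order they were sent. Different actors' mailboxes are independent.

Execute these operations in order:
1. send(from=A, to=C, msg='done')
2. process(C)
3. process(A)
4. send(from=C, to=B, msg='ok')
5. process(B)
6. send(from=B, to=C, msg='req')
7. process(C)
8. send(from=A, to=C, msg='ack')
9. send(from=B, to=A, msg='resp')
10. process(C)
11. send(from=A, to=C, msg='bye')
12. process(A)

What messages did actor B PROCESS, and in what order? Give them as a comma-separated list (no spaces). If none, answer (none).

Answer: ok

Derivation:
After 1 (send(from=A, to=C, msg='done')): A:[] B:[] C:[done]
After 2 (process(C)): A:[] B:[] C:[]
After 3 (process(A)): A:[] B:[] C:[]
After 4 (send(from=C, to=B, msg='ok')): A:[] B:[ok] C:[]
After 5 (process(B)): A:[] B:[] C:[]
After 6 (send(from=B, to=C, msg='req')): A:[] B:[] C:[req]
After 7 (process(C)): A:[] B:[] C:[]
After 8 (send(from=A, to=C, msg='ack')): A:[] B:[] C:[ack]
After 9 (send(from=B, to=A, msg='resp')): A:[resp] B:[] C:[ack]
After 10 (process(C)): A:[resp] B:[] C:[]
After 11 (send(from=A, to=C, msg='bye')): A:[resp] B:[] C:[bye]
After 12 (process(A)): A:[] B:[] C:[bye]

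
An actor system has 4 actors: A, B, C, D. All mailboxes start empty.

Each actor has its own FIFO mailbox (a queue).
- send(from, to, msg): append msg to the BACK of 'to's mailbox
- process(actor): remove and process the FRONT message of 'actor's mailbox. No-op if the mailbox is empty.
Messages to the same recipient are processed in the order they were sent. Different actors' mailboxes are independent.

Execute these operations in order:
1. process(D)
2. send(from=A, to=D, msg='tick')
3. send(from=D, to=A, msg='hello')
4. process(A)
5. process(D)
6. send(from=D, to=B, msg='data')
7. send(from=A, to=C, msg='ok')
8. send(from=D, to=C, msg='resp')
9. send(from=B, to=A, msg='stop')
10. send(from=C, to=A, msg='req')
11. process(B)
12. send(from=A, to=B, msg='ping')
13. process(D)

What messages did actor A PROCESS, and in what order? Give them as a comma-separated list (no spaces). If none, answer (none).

After 1 (process(D)): A:[] B:[] C:[] D:[]
After 2 (send(from=A, to=D, msg='tick')): A:[] B:[] C:[] D:[tick]
After 3 (send(from=D, to=A, msg='hello')): A:[hello] B:[] C:[] D:[tick]
After 4 (process(A)): A:[] B:[] C:[] D:[tick]
After 5 (process(D)): A:[] B:[] C:[] D:[]
After 6 (send(from=D, to=B, msg='data')): A:[] B:[data] C:[] D:[]
After 7 (send(from=A, to=C, msg='ok')): A:[] B:[data] C:[ok] D:[]
After 8 (send(from=D, to=C, msg='resp')): A:[] B:[data] C:[ok,resp] D:[]
After 9 (send(from=B, to=A, msg='stop')): A:[stop] B:[data] C:[ok,resp] D:[]
After 10 (send(from=C, to=A, msg='req')): A:[stop,req] B:[data] C:[ok,resp] D:[]
After 11 (process(B)): A:[stop,req] B:[] C:[ok,resp] D:[]
After 12 (send(from=A, to=B, msg='ping')): A:[stop,req] B:[ping] C:[ok,resp] D:[]
After 13 (process(D)): A:[stop,req] B:[ping] C:[ok,resp] D:[]

Answer: hello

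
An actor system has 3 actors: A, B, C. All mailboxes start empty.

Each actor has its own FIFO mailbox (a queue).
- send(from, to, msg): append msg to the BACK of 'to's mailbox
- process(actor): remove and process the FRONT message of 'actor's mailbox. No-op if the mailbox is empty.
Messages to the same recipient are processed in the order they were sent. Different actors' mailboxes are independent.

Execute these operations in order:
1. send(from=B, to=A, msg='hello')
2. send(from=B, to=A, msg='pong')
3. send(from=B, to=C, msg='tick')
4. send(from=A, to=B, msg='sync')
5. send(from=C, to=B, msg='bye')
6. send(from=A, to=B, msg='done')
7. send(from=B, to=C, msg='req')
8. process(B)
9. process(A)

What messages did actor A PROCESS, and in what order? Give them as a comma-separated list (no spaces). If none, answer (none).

Answer: hello

Derivation:
After 1 (send(from=B, to=A, msg='hello')): A:[hello] B:[] C:[]
After 2 (send(from=B, to=A, msg='pong')): A:[hello,pong] B:[] C:[]
After 3 (send(from=B, to=C, msg='tick')): A:[hello,pong] B:[] C:[tick]
After 4 (send(from=A, to=B, msg='sync')): A:[hello,pong] B:[sync] C:[tick]
After 5 (send(from=C, to=B, msg='bye')): A:[hello,pong] B:[sync,bye] C:[tick]
After 6 (send(from=A, to=B, msg='done')): A:[hello,pong] B:[sync,bye,done] C:[tick]
After 7 (send(from=B, to=C, msg='req')): A:[hello,pong] B:[sync,bye,done] C:[tick,req]
After 8 (process(B)): A:[hello,pong] B:[bye,done] C:[tick,req]
After 9 (process(A)): A:[pong] B:[bye,done] C:[tick,req]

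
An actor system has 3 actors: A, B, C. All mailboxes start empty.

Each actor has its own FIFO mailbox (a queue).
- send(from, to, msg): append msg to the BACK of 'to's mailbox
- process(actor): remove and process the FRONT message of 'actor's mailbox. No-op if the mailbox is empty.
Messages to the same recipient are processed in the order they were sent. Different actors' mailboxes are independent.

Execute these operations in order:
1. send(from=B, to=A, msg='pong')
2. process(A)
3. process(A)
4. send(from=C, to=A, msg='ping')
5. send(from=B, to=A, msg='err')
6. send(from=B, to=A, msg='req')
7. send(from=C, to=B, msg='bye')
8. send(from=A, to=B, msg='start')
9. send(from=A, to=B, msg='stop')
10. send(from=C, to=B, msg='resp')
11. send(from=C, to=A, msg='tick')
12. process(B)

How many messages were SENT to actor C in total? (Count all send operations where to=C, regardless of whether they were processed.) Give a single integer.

Answer: 0

Derivation:
After 1 (send(from=B, to=A, msg='pong')): A:[pong] B:[] C:[]
After 2 (process(A)): A:[] B:[] C:[]
After 3 (process(A)): A:[] B:[] C:[]
After 4 (send(from=C, to=A, msg='ping')): A:[ping] B:[] C:[]
After 5 (send(from=B, to=A, msg='err')): A:[ping,err] B:[] C:[]
After 6 (send(from=B, to=A, msg='req')): A:[ping,err,req] B:[] C:[]
After 7 (send(from=C, to=B, msg='bye')): A:[ping,err,req] B:[bye] C:[]
After 8 (send(from=A, to=B, msg='start')): A:[ping,err,req] B:[bye,start] C:[]
After 9 (send(from=A, to=B, msg='stop')): A:[ping,err,req] B:[bye,start,stop] C:[]
After 10 (send(from=C, to=B, msg='resp')): A:[ping,err,req] B:[bye,start,stop,resp] C:[]
After 11 (send(from=C, to=A, msg='tick')): A:[ping,err,req,tick] B:[bye,start,stop,resp] C:[]
After 12 (process(B)): A:[ping,err,req,tick] B:[start,stop,resp] C:[]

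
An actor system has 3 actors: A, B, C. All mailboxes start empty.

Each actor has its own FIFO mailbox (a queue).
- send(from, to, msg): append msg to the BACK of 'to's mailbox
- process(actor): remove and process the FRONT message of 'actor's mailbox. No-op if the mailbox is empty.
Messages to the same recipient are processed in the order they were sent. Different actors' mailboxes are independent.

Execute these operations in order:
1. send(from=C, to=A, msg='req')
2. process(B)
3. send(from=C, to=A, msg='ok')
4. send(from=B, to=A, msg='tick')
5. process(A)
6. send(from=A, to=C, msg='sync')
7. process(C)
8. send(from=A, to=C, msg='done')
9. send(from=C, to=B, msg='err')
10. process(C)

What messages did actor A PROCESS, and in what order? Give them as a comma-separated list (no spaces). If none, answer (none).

After 1 (send(from=C, to=A, msg='req')): A:[req] B:[] C:[]
After 2 (process(B)): A:[req] B:[] C:[]
After 3 (send(from=C, to=A, msg='ok')): A:[req,ok] B:[] C:[]
After 4 (send(from=B, to=A, msg='tick')): A:[req,ok,tick] B:[] C:[]
After 5 (process(A)): A:[ok,tick] B:[] C:[]
After 6 (send(from=A, to=C, msg='sync')): A:[ok,tick] B:[] C:[sync]
After 7 (process(C)): A:[ok,tick] B:[] C:[]
After 8 (send(from=A, to=C, msg='done')): A:[ok,tick] B:[] C:[done]
After 9 (send(from=C, to=B, msg='err')): A:[ok,tick] B:[err] C:[done]
After 10 (process(C)): A:[ok,tick] B:[err] C:[]

Answer: req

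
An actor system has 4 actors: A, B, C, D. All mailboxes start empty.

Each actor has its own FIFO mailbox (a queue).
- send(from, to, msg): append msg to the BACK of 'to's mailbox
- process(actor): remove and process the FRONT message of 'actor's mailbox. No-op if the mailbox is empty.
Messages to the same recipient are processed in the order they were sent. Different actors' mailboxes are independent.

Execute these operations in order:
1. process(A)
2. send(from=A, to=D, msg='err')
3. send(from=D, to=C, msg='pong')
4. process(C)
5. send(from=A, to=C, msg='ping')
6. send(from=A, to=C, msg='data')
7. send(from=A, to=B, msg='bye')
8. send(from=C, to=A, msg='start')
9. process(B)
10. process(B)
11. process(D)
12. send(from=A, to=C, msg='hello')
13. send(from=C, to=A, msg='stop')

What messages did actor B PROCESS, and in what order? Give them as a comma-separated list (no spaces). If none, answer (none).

After 1 (process(A)): A:[] B:[] C:[] D:[]
After 2 (send(from=A, to=D, msg='err')): A:[] B:[] C:[] D:[err]
After 3 (send(from=D, to=C, msg='pong')): A:[] B:[] C:[pong] D:[err]
After 4 (process(C)): A:[] B:[] C:[] D:[err]
After 5 (send(from=A, to=C, msg='ping')): A:[] B:[] C:[ping] D:[err]
After 6 (send(from=A, to=C, msg='data')): A:[] B:[] C:[ping,data] D:[err]
After 7 (send(from=A, to=B, msg='bye')): A:[] B:[bye] C:[ping,data] D:[err]
After 8 (send(from=C, to=A, msg='start')): A:[start] B:[bye] C:[ping,data] D:[err]
After 9 (process(B)): A:[start] B:[] C:[ping,data] D:[err]
After 10 (process(B)): A:[start] B:[] C:[ping,data] D:[err]
After 11 (process(D)): A:[start] B:[] C:[ping,data] D:[]
After 12 (send(from=A, to=C, msg='hello')): A:[start] B:[] C:[ping,data,hello] D:[]
After 13 (send(from=C, to=A, msg='stop')): A:[start,stop] B:[] C:[ping,data,hello] D:[]

Answer: bye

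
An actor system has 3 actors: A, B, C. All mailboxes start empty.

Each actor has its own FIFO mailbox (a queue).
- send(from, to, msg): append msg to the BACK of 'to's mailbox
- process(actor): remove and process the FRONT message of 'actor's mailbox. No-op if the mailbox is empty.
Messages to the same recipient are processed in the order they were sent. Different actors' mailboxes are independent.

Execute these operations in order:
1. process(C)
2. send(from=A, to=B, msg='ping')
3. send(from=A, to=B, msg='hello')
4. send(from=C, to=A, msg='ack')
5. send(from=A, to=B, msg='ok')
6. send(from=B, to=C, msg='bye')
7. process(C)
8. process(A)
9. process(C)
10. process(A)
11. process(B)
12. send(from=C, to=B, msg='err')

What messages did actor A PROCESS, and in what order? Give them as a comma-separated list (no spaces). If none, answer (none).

After 1 (process(C)): A:[] B:[] C:[]
After 2 (send(from=A, to=B, msg='ping')): A:[] B:[ping] C:[]
After 3 (send(from=A, to=B, msg='hello')): A:[] B:[ping,hello] C:[]
After 4 (send(from=C, to=A, msg='ack')): A:[ack] B:[ping,hello] C:[]
After 5 (send(from=A, to=B, msg='ok')): A:[ack] B:[ping,hello,ok] C:[]
After 6 (send(from=B, to=C, msg='bye')): A:[ack] B:[ping,hello,ok] C:[bye]
After 7 (process(C)): A:[ack] B:[ping,hello,ok] C:[]
After 8 (process(A)): A:[] B:[ping,hello,ok] C:[]
After 9 (process(C)): A:[] B:[ping,hello,ok] C:[]
After 10 (process(A)): A:[] B:[ping,hello,ok] C:[]
After 11 (process(B)): A:[] B:[hello,ok] C:[]
After 12 (send(from=C, to=B, msg='err')): A:[] B:[hello,ok,err] C:[]

Answer: ack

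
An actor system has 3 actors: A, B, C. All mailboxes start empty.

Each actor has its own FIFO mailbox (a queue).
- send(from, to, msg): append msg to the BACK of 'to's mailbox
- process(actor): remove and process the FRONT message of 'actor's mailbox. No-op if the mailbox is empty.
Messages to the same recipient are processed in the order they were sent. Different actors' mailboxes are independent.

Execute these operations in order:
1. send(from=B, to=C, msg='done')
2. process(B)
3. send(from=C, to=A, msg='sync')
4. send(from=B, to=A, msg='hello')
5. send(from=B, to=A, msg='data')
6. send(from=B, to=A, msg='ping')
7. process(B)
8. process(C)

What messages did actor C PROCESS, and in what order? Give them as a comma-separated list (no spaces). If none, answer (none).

Answer: done

Derivation:
After 1 (send(from=B, to=C, msg='done')): A:[] B:[] C:[done]
After 2 (process(B)): A:[] B:[] C:[done]
After 3 (send(from=C, to=A, msg='sync')): A:[sync] B:[] C:[done]
After 4 (send(from=B, to=A, msg='hello')): A:[sync,hello] B:[] C:[done]
After 5 (send(from=B, to=A, msg='data')): A:[sync,hello,data] B:[] C:[done]
After 6 (send(from=B, to=A, msg='ping')): A:[sync,hello,data,ping] B:[] C:[done]
After 7 (process(B)): A:[sync,hello,data,ping] B:[] C:[done]
After 8 (process(C)): A:[sync,hello,data,ping] B:[] C:[]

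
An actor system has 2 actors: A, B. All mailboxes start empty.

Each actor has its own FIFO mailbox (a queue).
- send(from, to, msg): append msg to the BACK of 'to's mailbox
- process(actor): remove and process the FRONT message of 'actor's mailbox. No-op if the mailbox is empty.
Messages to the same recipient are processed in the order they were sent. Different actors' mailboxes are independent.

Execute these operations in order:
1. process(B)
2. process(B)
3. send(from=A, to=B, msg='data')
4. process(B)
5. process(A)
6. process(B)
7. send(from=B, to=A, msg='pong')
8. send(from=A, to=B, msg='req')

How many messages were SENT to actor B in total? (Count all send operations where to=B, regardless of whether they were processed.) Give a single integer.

Answer: 2

Derivation:
After 1 (process(B)): A:[] B:[]
After 2 (process(B)): A:[] B:[]
After 3 (send(from=A, to=B, msg='data')): A:[] B:[data]
After 4 (process(B)): A:[] B:[]
After 5 (process(A)): A:[] B:[]
After 6 (process(B)): A:[] B:[]
After 7 (send(from=B, to=A, msg='pong')): A:[pong] B:[]
After 8 (send(from=A, to=B, msg='req')): A:[pong] B:[req]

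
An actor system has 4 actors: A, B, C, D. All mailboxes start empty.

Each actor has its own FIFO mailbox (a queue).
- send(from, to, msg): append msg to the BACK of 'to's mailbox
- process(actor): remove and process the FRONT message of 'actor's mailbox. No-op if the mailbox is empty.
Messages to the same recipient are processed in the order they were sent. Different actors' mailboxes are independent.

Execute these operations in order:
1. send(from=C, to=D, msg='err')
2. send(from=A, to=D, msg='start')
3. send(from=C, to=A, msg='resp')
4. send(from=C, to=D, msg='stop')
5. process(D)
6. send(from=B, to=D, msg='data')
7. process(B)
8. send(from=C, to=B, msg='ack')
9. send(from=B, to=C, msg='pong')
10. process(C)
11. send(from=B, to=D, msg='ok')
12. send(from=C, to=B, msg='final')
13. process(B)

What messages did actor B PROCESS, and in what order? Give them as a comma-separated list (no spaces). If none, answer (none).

After 1 (send(from=C, to=D, msg='err')): A:[] B:[] C:[] D:[err]
After 2 (send(from=A, to=D, msg='start')): A:[] B:[] C:[] D:[err,start]
After 3 (send(from=C, to=A, msg='resp')): A:[resp] B:[] C:[] D:[err,start]
After 4 (send(from=C, to=D, msg='stop')): A:[resp] B:[] C:[] D:[err,start,stop]
After 5 (process(D)): A:[resp] B:[] C:[] D:[start,stop]
After 6 (send(from=B, to=D, msg='data')): A:[resp] B:[] C:[] D:[start,stop,data]
After 7 (process(B)): A:[resp] B:[] C:[] D:[start,stop,data]
After 8 (send(from=C, to=B, msg='ack')): A:[resp] B:[ack] C:[] D:[start,stop,data]
After 9 (send(from=B, to=C, msg='pong')): A:[resp] B:[ack] C:[pong] D:[start,stop,data]
After 10 (process(C)): A:[resp] B:[ack] C:[] D:[start,stop,data]
After 11 (send(from=B, to=D, msg='ok')): A:[resp] B:[ack] C:[] D:[start,stop,data,ok]
After 12 (send(from=C, to=B, msg='final')): A:[resp] B:[ack,final] C:[] D:[start,stop,data,ok]
After 13 (process(B)): A:[resp] B:[final] C:[] D:[start,stop,data,ok]

Answer: ack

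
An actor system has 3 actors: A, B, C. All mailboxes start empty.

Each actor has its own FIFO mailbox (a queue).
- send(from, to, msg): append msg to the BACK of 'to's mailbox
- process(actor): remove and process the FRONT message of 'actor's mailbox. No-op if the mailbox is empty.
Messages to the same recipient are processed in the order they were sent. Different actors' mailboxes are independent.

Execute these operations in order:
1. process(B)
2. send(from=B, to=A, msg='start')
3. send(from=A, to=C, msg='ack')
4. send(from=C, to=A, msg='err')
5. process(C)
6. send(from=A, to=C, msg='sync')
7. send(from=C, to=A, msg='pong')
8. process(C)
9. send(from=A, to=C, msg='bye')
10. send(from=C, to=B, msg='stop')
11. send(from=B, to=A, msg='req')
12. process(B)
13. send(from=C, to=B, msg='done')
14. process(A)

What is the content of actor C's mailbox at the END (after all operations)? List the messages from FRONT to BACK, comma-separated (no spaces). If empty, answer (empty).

Answer: bye

Derivation:
After 1 (process(B)): A:[] B:[] C:[]
After 2 (send(from=B, to=A, msg='start')): A:[start] B:[] C:[]
After 3 (send(from=A, to=C, msg='ack')): A:[start] B:[] C:[ack]
After 4 (send(from=C, to=A, msg='err')): A:[start,err] B:[] C:[ack]
After 5 (process(C)): A:[start,err] B:[] C:[]
After 6 (send(from=A, to=C, msg='sync')): A:[start,err] B:[] C:[sync]
After 7 (send(from=C, to=A, msg='pong')): A:[start,err,pong] B:[] C:[sync]
After 8 (process(C)): A:[start,err,pong] B:[] C:[]
After 9 (send(from=A, to=C, msg='bye')): A:[start,err,pong] B:[] C:[bye]
After 10 (send(from=C, to=B, msg='stop')): A:[start,err,pong] B:[stop] C:[bye]
After 11 (send(from=B, to=A, msg='req')): A:[start,err,pong,req] B:[stop] C:[bye]
After 12 (process(B)): A:[start,err,pong,req] B:[] C:[bye]
After 13 (send(from=C, to=B, msg='done')): A:[start,err,pong,req] B:[done] C:[bye]
After 14 (process(A)): A:[err,pong,req] B:[done] C:[bye]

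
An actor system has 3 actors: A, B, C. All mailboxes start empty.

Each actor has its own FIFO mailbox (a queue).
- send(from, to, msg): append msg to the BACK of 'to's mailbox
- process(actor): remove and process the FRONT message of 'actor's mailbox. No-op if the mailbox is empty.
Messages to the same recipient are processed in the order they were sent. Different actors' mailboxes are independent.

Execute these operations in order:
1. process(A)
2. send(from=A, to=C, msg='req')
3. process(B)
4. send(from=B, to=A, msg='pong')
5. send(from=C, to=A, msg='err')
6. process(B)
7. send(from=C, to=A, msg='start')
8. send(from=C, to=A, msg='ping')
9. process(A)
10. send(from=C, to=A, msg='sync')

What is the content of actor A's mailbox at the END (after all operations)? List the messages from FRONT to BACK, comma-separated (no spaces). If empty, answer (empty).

After 1 (process(A)): A:[] B:[] C:[]
After 2 (send(from=A, to=C, msg='req')): A:[] B:[] C:[req]
After 3 (process(B)): A:[] B:[] C:[req]
After 4 (send(from=B, to=A, msg='pong')): A:[pong] B:[] C:[req]
After 5 (send(from=C, to=A, msg='err')): A:[pong,err] B:[] C:[req]
After 6 (process(B)): A:[pong,err] B:[] C:[req]
After 7 (send(from=C, to=A, msg='start')): A:[pong,err,start] B:[] C:[req]
After 8 (send(from=C, to=A, msg='ping')): A:[pong,err,start,ping] B:[] C:[req]
After 9 (process(A)): A:[err,start,ping] B:[] C:[req]
After 10 (send(from=C, to=A, msg='sync')): A:[err,start,ping,sync] B:[] C:[req]

Answer: err,start,ping,sync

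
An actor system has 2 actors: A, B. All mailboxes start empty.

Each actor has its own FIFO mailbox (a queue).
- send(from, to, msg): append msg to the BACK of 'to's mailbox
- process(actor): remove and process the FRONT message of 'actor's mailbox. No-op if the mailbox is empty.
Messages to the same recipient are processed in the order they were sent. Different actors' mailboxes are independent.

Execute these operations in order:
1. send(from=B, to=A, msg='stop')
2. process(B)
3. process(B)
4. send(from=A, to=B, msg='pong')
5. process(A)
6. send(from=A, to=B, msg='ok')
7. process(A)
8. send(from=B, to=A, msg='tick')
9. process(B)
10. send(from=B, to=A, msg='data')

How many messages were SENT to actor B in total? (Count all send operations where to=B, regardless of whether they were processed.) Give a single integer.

After 1 (send(from=B, to=A, msg='stop')): A:[stop] B:[]
After 2 (process(B)): A:[stop] B:[]
After 3 (process(B)): A:[stop] B:[]
After 4 (send(from=A, to=B, msg='pong')): A:[stop] B:[pong]
After 5 (process(A)): A:[] B:[pong]
After 6 (send(from=A, to=B, msg='ok')): A:[] B:[pong,ok]
After 7 (process(A)): A:[] B:[pong,ok]
After 8 (send(from=B, to=A, msg='tick')): A:[tick] B:[pong,ok]
After 9 (process(B)): A:[tick] B:[ok]
After 10 (send(from=B, to=A, msg='data')): A:[tick,data] B:[ok]

Answer: 2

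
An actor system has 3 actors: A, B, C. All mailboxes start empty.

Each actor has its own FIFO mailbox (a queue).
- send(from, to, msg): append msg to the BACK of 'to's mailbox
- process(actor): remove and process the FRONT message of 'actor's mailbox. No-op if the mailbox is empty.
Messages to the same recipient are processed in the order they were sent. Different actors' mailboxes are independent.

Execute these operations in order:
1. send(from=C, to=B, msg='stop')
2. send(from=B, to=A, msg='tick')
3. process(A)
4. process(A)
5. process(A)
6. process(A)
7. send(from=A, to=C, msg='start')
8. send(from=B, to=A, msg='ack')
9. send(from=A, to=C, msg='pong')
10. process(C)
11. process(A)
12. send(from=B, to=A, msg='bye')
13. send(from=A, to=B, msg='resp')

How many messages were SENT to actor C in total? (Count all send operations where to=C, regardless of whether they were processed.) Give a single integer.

After 1 (send(from=C, to=B, msg='stop')): A:[] B:[stop] C:[]
After 2 (send(from=B, to=A, msg='tick')): A:[tick] B:[stop] C:[]
After 3 (process(A)): A:[] B:[stop] C:[]
After 4 (process(A)): A:[] B:[stop] C:[]
After 5 (process(A)): A:[] B:[stop] C:[]
After 6 (process(A)): A:[] B:[stop] C:[]
After 7 (send(from=A, to=C, msg='start')): A:[] B:[stop] C:[start]
After 8 (send(from=B, to=A, msg='ack')): A:[ack] B:[stop] C:[start]
After 9 (send(from=A, to=C, msg='pong')): A:[ack] B:[stop] C:[start,pong]
After 10 (process(C)): A:[ack] B:[stop] C:[pong]
After 11 (process(A)): A:[] B:[stop] C:[pong]
After 12 (send(from=B, to=A, msg='bye')): A:[bye] B:[stop] C:[pong]
After 13 (send(from=A, to=B, msg='resp')): A:[bye] B:[stop,resp] C:[pong]

Answer: 2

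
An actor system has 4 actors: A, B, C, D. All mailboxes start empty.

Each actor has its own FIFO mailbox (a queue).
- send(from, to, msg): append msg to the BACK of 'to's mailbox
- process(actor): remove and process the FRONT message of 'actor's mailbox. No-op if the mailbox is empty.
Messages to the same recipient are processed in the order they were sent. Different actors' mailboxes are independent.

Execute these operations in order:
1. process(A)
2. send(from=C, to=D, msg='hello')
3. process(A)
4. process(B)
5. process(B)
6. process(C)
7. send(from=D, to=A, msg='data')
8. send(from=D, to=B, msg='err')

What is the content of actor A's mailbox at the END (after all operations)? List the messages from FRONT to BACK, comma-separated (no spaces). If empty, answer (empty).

Answer: data

Derivation:
After 1 (process(A)): A:[] B:[] C:[] D:[]
After 2 (send(from=C, to=D, msg='hello')): A:[] B:[] C:[] D:[hello]
After 3 (process(A)): A:[] B:[] C:[] D:[hello]
After 4 (process(B)): A:[] B:[] C:[] D:[hello]
After 5 (process(B)): A:[] B:[] C:[] D:[hello]
After 6 (process(C)): A:[] B:[] C:[] D:[hello]
After 7 (send(from=D, to=A, msg='data')): A:[data] B:[] C:[] D:[hello]
After 8 (send(from=D, to=B, msg='err')): A:[data] B:[err] C:[] D:[hello]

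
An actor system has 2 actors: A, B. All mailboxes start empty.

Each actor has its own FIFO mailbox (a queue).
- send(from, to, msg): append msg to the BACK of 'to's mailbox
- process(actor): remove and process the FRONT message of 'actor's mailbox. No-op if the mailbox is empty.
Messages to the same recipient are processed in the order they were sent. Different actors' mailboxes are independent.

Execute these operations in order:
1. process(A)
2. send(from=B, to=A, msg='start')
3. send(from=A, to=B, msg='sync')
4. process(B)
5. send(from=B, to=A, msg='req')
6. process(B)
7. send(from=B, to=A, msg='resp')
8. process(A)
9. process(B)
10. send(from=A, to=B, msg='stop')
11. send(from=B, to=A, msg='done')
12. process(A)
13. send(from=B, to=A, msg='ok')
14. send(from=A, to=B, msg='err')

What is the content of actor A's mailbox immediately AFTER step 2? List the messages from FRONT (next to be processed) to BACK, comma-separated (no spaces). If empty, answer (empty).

After 1 (process(A)): A:[] B:[]
After 2 (send(from=B, to=A, msg='start')): A:[start] B:[]

start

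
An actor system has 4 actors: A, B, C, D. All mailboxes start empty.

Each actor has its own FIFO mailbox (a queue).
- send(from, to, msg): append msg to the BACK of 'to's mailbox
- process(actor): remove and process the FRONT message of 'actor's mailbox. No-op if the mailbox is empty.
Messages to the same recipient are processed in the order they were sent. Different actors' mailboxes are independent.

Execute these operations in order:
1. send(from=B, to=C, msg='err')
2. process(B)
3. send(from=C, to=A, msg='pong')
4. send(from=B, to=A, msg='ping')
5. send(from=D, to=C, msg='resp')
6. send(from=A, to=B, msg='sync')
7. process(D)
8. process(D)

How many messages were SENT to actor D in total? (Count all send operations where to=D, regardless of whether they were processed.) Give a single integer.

After 1 (send(from=B, to=C, msg='err')): A:[] B:[] C:[err] D:[]
After 2 (process(B)): A:[] B:[] C:[err] D:[]
After 3 (send(from=C, to=A, msg='pong')): A:[pong] B:[] C:[err] D:[]
After 4 (send(from=B, to=A, msg='ping')): A:[pong,ping] B:[] C:[err] D:[]
After 5 (send(from=D, to=C, msg='resp')): A:[pong,ping] B:[] C:[err,resp] D:[]
After 6 (send(from=A, to=B, msg='sync')): A:[pong,ping] B:[sync] C:[err,resp] D:[]
After 7 (process(D)): A:[pong,ping] B:[sync] C:[err,resp] D:[]
After 8 (process(D)): A:[pong,ping] B:[sync] C:[err,resp] D:[]

Answer: 0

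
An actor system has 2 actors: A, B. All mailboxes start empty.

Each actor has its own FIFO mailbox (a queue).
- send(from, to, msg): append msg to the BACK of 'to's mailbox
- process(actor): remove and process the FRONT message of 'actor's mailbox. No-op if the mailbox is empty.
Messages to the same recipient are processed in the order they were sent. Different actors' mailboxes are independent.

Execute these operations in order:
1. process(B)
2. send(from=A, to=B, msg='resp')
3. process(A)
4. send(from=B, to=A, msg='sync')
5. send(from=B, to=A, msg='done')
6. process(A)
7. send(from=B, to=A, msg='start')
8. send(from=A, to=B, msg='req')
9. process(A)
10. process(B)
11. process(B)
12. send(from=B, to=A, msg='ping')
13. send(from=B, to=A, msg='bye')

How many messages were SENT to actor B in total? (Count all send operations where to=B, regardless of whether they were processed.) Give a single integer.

Answer: 2

Derivation:
After 1 (process(B)): A:[] B:[]
After 2 (send(from=A, to=B, msg='resp')): A:[] B:[resp]
After 3 (process(A)): A:[] B:[resp]
After 4 (send(from=B, to=A, msg='sync')): A:[sync] B:[resp]
After 5 (send(from=B, to=A, msg='done')): A:[sync,done] B:[resp]
After 6 (process(A)): A:[done] B:[resp]
After 7 (send(from=B, to=A, msg='start')): A:[done,start] B:[resp]
After 8 (send(from=A, to=B, msg='req')): A:[done,start] B:[resp,req]
After 9 (process(A)): A:[start] B:[resp,req]
After 10 (process(B)): A:[start] B:[req]
After 11 (process(B)): A:[start] B:[]
After 12 (send(from=B, to=A, msg='ping')): A:[start,ping] B:[]
After 13 (send(from=B, to=A, msg='bye')): A:[start,ping,bye] B:[]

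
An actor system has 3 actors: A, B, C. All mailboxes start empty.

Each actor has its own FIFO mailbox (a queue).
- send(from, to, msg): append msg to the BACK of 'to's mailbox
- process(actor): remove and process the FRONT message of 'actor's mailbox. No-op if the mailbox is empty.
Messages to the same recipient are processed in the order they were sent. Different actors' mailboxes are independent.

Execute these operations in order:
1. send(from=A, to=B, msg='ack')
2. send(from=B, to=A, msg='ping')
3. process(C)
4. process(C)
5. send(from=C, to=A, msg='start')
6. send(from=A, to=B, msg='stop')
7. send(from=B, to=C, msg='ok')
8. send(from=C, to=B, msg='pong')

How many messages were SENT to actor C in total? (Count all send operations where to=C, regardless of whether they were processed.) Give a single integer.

After 1 (send(from=A, to=B, msg='ack')): A:[] B:[ack] C:[]
After 2 (send(from=B, to=A, msg='ping')): A:[ping] B:[ack] C:[]
After 3 (process(C)): A:[ping] B:[ack] C:[]
After 4 (process(C)): A:[ping] B:[ack] C:[]
After 5 (send(from=C, to=A, msg='start')): A:[ping,start] B:[ack] C:[]
After 6 (send(from=A, to=B, msg='stop')): A:[ping,start] B:[ack,stop] C:[]
After 7 (send(from=B, to=C, msg='ok')): A:[ping,start] B:[ack,stop] C:[ok]
After 8 (send(from=C, to=B, msg='pong')): A:[ping,start] B:[ack,stop,pong] C:[ok]

Answer: 1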